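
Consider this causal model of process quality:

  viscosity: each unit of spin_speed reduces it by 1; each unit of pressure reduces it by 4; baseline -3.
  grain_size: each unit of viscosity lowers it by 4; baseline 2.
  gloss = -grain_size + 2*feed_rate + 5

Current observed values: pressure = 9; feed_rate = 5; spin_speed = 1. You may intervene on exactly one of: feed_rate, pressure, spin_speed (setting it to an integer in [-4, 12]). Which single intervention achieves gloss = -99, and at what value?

Intervening on feed_rate: gloss = 2*feed_rate - 157. Reaching -99 requires feed_rate = 29, outside [-4, 12].
Intervening on pressure: with other inputs at their observed values, gloss = -16*pressure - 3. Solving for -99 gives pressure = 6, within [-4, 12].
Intervening on spin_speed: gloss = -4*spin_speed - 143. Reaching -99 requires spin_speed = -11, outside [-4, 12].

set pressure = 6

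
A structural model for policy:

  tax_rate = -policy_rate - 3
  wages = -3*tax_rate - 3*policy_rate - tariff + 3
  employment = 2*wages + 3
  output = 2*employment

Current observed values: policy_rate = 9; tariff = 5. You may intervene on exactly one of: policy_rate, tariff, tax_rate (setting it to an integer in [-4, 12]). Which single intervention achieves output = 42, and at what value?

set tariff = 3

Intervening on policy_rate: the paths from policy_rate to output cancel (net effect zero), leaving output = 34; 42 is unreachable this way.
Intervening on tariff: with other inputs at their observed values, output = -4*tariff + 54. Solving for 42 gives tariff = 3, within [-4, 12].
Intervening on tax_rate: output = -12*tax_rate - 110. Reaching 42 requires tax_rate = -38/3, not an integer.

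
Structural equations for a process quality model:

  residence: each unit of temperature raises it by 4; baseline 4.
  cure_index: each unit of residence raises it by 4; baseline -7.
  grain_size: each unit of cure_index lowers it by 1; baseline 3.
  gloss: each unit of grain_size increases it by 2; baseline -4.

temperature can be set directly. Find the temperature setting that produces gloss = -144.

temperature = 4

Substituting into the cure_index equation gives cure_index = 16*temperature + 9.
So grain_size = -16*temperature - 6.
Substituting into the gloss equation gives gloss = -32*temperature - 16.
Solve -32*temperature - 16 = -144: temperature = (-144 + 16) / -32 = 4.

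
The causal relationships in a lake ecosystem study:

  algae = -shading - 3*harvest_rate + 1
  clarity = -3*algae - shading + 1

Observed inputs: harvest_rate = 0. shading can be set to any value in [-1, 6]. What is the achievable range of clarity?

Substituting into the algae equation gives algae = -shading + 1.
Substituting into the clarity equation gives clarity = 2*shading - 2.
Linear in shading, so extremes are at the endpoints: shading = -1 gives clarity = -4; shading = 6 gives clarity = 10.

-4 to 10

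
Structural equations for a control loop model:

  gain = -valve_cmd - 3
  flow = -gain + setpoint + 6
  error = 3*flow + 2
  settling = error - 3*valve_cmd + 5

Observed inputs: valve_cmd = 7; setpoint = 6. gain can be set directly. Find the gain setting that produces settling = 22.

Intervening on gain fixes its value directly, overriding its dependence on valve_cmd.
Substituting into the flow equation gives flow = -gain + 12.
So error = -3*gain + 38.
Substituting into the settling equation gives settling = -3*gain + 22.
Solve -3*gain + 22 = 22: gain = (22 - 22) / -3 = 0.

gain = 0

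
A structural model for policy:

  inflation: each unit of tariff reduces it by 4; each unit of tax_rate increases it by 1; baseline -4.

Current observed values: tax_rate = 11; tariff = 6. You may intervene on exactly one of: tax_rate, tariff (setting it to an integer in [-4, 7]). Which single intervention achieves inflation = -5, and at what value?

Intervening on tax_rate: inflation = tax_rate - 28. Reaching -5 requires tax_rate = 23, outside [-4, 7].
Intervening on tariff: with other inputs at their observed values, inflation = -4*tariff + 7. Solving for -5 gives tariff = 3, within [-4, 7].

set tariff = 3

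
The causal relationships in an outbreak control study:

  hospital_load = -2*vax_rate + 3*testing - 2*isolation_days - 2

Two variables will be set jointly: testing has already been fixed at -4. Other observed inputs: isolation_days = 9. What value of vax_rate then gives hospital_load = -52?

With testing held at -4:
Substituting into the hospital_load equation gives hospital_load = -2*vax_rate - 32.
Solve -2*vax_rate - 32 = -52: vax_rate = (-52 + 32) / -2 = 10.

vax_rate = 10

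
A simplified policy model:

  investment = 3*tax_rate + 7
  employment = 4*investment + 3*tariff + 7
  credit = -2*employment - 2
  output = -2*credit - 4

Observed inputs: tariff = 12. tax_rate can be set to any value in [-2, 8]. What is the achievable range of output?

Substituting into the employment equation gives employment = 12*tax_rate + 71.
This gives credit = -24*tax_rate - 144.
This gives output = 48*tax_rate + 284.
Linear in tax_rate, so extremes are at the endpoints: tax_rate = -2 gives output = 188; tax_rate = 8 gives output = 668.

188 to 668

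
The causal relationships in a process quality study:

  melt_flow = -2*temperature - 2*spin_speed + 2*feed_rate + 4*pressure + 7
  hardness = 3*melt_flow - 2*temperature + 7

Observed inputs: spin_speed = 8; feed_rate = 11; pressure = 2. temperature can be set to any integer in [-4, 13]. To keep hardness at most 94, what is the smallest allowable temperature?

temperature = -3

Substituting into the melt_flow equation gives melt_flow = -2*temperature + 21.
Substituting into the hardness equation gives hardness = -8*temperature + 70.
Require -8*temperature + 70 ≤ 94, so temperature ≥ -3.
The smallest integer in [-4, 13] satisfying this is -3.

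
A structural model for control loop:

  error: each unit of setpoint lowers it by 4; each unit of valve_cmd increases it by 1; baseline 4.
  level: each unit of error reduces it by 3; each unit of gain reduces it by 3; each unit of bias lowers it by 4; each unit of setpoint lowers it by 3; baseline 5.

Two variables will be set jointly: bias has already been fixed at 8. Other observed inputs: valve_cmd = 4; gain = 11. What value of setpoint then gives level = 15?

setpoint = 11

With bias held at 8:
Substituting into the error equation gives error = -4*setpoint + 8.
This gives level = 9*setpoint - 84.
Solve 9*setpoint - 84 = 15: setpoint = (15 + 84) / 9 = 11.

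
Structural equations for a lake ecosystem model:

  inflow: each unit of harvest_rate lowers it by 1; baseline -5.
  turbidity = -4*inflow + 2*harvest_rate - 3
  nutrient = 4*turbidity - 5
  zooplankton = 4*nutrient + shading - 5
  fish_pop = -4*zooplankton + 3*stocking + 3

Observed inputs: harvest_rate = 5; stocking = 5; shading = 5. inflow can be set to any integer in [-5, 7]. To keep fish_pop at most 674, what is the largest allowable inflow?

Intervening on inflow fixes its value directly, overriding its dependence on harvest_rate.
Substituting into the turbidity equation gives turbidity = -4*inflow + 7.
So nutrient = -16*inflow + 23.
zooplankton becomes -64*inflow + 92.
fish_pop becomes 256*inflow - 350.
Require 256*inflow - 350 ≤ 674, so inflow ≤ 4.
The largest integer in [-5, 7] satisfying this is 4.

inflow = 4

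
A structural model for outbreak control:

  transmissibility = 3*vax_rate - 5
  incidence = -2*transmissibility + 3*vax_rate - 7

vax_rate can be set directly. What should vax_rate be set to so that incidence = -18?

vax_rate = 7

Substituting into the incidence equation gives incidence = -3*vax_rate + 3.
Solve -3*vax_rate + 3 = -18: vax_rate = (-18 - 3) / -3 = 7.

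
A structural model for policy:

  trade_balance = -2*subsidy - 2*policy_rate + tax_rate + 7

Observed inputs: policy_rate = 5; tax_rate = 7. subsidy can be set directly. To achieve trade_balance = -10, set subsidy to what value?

subsidy = 7

Substituting into the trade_balance equation gives trade_balance = -2*subsidy + 4.
Solve -2*subsidy + 4 = -10: subsidy = (-10 - 4) / -2 = 7.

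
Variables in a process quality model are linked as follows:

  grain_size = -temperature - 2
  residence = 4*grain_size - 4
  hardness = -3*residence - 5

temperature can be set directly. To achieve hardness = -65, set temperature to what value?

temperature = -8

Substituting into the residence equation gives residence = -4*temperature - 12.
Substituting into the hardness equation gives hardness = 12*temperature + 31.
Solve 12*temperature + 31 = -65: temperature = (-65 - 31) / 12 = -8.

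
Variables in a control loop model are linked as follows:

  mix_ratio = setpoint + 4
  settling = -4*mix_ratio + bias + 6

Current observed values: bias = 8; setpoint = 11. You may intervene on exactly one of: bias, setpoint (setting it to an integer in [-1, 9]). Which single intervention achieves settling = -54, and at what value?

Intervening on bias: with other inputs at their observed values, settling = bias - 54. Solving for -54 gives bias = 0, within [-1, 9].
Intervening on setpoint: settling = -4*setpoint - 2. Reaching -54 requires setpoint = 13, outside [-1, 9].

set bias = 0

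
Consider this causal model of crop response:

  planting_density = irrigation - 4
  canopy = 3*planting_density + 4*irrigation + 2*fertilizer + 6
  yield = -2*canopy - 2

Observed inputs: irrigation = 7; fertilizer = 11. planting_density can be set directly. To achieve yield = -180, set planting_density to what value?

planting_density = 11

Intervening on planting_density fixes its value directly, overriding its dependence on irrigation.
Substituting into the canopy equation gives canopy = 3*planting_density + 56.
Substituting into the yield equation gives yield = -6*planting_density - 114.
Solve -6*planting_density - 114 = -180: planting_density = (-180 + 114) / -6 = 11.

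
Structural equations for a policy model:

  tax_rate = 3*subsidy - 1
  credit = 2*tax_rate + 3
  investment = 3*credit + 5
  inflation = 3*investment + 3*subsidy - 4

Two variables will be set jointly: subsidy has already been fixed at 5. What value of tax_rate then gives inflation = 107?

With subsidy held at 5:
Intervening on tax_rate fixes its value directly, overriding its dependence on subsidy.
Substituting into the investment equation gives investment = 6*tax_rate + 14.
So inflation = 18*tax_rate + 53.
Solve 18*tax_rate + 53 = 107: tax_rate = (107 - 53) / 18 = 3.

tax_rate = 3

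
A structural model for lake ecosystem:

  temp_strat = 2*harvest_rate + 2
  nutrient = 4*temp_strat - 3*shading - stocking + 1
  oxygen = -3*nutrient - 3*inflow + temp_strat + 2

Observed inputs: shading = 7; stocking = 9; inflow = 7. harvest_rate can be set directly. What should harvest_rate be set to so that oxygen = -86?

harvest_rate = 6

Substituting into the nutrient equation gives nutrient = 8*harvest_rate - 21.
oxygen becomes -22*harvest_rate + 46.
Solve -22*harvest_rate + 46 = -86: harvest_rate = (-86 - 46) / -22 = 6.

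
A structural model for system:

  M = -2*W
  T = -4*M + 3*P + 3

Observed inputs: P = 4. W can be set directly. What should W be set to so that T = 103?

W = 11

Substituting into the T equation gives T = 8*W + 15.
Solve 8*W + 15 = 103: W = (103 - 15) / 8 = 11.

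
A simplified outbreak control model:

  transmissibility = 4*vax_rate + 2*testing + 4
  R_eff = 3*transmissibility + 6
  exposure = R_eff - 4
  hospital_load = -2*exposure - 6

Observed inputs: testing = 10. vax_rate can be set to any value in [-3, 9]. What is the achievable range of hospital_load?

-370 to -82

Substituting into the transmissibility equation gives transmissibility = 4*vax_rate + 24.
Substituting into the R_eff equation gives R_eff = 12*vax_rate + 78.
Substituting into the exposure equation gives exposure = 12*vax_rate + 74.
Substituting into the hospital_load equation gives hospital_load = -24*vax_rate - 154.
Linear in vax_rate, so extremes are at the endpoints: vax_rate = -3 gives hospital_load = -82; vax_rate = 9 gives hospital_load = -370.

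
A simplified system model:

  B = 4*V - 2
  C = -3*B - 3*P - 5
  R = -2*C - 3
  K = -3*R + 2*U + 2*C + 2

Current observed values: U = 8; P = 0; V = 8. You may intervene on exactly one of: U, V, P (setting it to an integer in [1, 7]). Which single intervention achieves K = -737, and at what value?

Intervening on U: with other inputs at their observed values, K = 2*U - 749. Solving for -737 gives U = 6, within [1, 7].
Intervening on V: K = -96*V + 35. Reaching -737 requires V = 193/24, not an integer.
Intervening on P: K = -24*P - 733. Reaching -737 requires P = 1/6, not an integer.

set U = 6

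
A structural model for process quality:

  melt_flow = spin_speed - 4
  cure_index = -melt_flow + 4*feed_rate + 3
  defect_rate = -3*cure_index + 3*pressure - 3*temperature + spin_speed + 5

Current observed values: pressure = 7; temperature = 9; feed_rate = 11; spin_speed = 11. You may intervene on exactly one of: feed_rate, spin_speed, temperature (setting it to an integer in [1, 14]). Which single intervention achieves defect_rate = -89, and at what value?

Intervening on feed_rate: defect_rate = -12*feed_rate + 22. Reaching -89 requires feed_rate = 37/4, not an integer.
Intervening on spin_speed: defect_rate = 4*spin_speed - 154. Reaching -89 requires spin_speed = 65/4, not an integer.
Intervening on temperature: with other inputs at their observed values, defect_rate = -3*temperature - 83. Solving for -89 gives temperature = 2, within [1, 14].

set temperature = 2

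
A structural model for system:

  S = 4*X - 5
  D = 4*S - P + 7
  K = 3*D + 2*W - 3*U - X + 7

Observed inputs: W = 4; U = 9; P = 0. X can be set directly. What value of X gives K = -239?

X = -4

Substituting into the D equation gives D = 16*X - 13.
Substituting into the K equation gives K = 47*X - 51.
Solve 47*X - 51 = -239: X = (-239 + 51) / 47 = -4.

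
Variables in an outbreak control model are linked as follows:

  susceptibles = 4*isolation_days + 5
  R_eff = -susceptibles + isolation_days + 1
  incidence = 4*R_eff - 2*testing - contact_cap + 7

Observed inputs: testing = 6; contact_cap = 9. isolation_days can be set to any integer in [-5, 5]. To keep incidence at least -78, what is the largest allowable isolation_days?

isolation_days = 4

Substituting into the R_eff equation gives R_eff = -3*isolation_days - 4.
So incidence = -12*isolation_days - 30.
Require -12*isolation_days - 30 ≥ -78, so isolation_days ≤ 4.
The largest integer in [-5, 5] satisfying this is 4.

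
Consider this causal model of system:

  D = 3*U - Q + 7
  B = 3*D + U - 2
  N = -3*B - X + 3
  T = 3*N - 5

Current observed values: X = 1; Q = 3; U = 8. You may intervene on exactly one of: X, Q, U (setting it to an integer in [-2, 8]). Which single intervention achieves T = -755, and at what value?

set Q = 5

Intervening on X: T = -3*X - 806. Reaching -755 requires X = -17, outside [-2, 8].
Intervening on Q: with other inputs at their observed values, T = 27*Q - 890. Solving for -755 gives Q = 5, within [-2, 8].
Intervening on U: T = -90*U - 89. Reaching -755 requires U = 37/5, not an integer.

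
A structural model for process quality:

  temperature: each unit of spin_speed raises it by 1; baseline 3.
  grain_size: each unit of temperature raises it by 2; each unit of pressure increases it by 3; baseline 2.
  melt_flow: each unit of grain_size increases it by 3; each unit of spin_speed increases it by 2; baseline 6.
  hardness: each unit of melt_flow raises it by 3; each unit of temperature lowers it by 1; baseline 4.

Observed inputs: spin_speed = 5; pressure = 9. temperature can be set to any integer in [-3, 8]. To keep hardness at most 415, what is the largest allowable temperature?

Intervening on temperature fixes its value directly, overriding its dependence on spin_speed.
Substituting into the grain_size equation gives grain_size = 2*temperature + 29.
This gives melt_flow = 6*temperature + 103.
So hardness = 17*temperature + 313.
Require 17*temperature + 313 ≤ 415, so temperature ≤ 6.
The largest integer in [-3, 8] satisfying this is 6.

temperature = 6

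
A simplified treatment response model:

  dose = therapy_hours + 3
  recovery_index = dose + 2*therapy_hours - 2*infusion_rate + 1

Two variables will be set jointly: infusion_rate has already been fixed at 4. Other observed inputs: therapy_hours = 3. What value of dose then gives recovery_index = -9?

With infusion_rate held at 4:
Intervening on dose fixes its value directly, overriding its dependence on therapy_hours.
Substituting into the recovery_index equation gives recovery_index = dose - 1.
Solve dose - 1 = -9: dose = (-9 + 1) / 1 = -8.

dose = -8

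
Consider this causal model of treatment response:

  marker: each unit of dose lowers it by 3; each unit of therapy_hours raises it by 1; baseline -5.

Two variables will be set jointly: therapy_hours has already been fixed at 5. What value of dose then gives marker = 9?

dose = -3

With therapy_hours held at 5:
Substituting into the marker equation gives marker = -3*dose.
Solve -3*dose = 9: dose = 9 / -3 = -3.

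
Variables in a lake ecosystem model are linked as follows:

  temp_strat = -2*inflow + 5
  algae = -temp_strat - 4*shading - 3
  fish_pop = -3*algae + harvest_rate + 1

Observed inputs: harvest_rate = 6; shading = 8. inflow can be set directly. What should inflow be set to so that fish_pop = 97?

Substituting into the algae equation gives algae = 2*inflow - 40.
Substituting into the fish_pop equation gives fish_pop = -6*inflow + 127.
Solve -6*inflow + 127 = 97: inflow = (97 - 127) / -6 = 5.

inflow = 5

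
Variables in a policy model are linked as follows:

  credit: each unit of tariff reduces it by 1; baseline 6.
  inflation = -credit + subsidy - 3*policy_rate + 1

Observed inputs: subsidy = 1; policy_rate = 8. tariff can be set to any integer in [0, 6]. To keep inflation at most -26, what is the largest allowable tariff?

Substituting into the inflation equation gives inflation = tariff - 28.
Require tariff - 28 ≤ -26, so tariff ≤ 2.
The largest integer in [0, 6] satisfying this is 2.

tariff = 2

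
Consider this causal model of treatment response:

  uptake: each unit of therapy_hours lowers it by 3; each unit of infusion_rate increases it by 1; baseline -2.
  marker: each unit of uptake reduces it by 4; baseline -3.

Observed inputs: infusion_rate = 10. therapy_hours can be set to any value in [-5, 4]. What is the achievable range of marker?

Substituting into the uptake equation gives uptake = -3*therapy_hours + 8.
So marker = 12*therapy_hours - 35.
Linear in therapy_hours, so extremes are at the endpoints: therapy_hours = -5 gives marker = -95; therapy_hours = 4 gives marker = 13.

-95 to 13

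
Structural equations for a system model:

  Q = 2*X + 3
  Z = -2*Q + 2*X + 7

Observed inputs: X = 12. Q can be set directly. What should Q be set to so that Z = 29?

Q = 1

Intervening on Q fixes its value directly, overriding its dependence on X.
Substituting into the Z equation gives Z = -2*Q + 31.
Solve -2*Q + 31 = 29: Q = (29 - 31) / -2 = 1.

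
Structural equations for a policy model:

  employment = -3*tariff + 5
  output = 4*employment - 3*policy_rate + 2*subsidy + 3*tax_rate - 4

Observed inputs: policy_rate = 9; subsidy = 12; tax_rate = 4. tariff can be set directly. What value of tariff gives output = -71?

tariff = 8

Substituting into the output equation gives output = -12*tariff + 25.
Solve -12*tariff + 25 = -71: tariff = (-71 - 25) / -12 = 8.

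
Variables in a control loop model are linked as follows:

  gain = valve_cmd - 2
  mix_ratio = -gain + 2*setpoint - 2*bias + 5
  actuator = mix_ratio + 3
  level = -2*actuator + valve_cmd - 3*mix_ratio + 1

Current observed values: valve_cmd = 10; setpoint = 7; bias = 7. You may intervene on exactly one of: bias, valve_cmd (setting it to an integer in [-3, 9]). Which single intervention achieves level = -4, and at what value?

set valve_cmd = 6

Intervening on bias: level = 10*bias - 50. Reaching -4 requires bias = 23/5, not an integer.
Intervening on valve_cmd: with other inputs at their observed values, level = 6*valve_cmd - 40. Solving for -4 gives valve_cmd = 6, within [-3, 9].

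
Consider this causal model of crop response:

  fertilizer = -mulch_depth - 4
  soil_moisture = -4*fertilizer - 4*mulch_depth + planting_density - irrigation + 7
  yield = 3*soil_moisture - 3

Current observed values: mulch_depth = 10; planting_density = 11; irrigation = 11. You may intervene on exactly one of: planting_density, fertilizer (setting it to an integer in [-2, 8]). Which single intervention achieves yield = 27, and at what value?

set planting_density = -2

Intervening on planting_density: with other inputs at their observed values, yield = 3*planting_density + 33. Solving for 27 gives planting_density = -2, within [-2, 8].
Intervening on fertilizer: yield = -12*fertilizer - 102. Reaching 27 requires fertilizer = -43/4, not an integer.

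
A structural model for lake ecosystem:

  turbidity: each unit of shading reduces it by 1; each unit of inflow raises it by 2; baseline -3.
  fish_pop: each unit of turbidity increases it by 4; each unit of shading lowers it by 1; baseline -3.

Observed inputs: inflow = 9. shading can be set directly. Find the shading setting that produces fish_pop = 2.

shading = 11

Substituting into the turbidity equation gives turbidity = -shading + 15.
fish_pop becomes -5*shading + 57.
Solve -5*shading + 57 = 2: shading = (2 - 57) / -5 = 11.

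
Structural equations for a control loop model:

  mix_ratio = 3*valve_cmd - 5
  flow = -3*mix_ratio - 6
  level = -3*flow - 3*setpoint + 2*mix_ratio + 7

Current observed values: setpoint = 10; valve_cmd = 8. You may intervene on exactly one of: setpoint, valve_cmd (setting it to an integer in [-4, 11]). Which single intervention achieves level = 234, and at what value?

Intervening on setpoint: with other inputs at their observed values, level = -3*setpoint + 234. Solving for 234 gives setpoint = 0, within [-4, 11].
Intervening on valve_cmd: level = 33*valve_cmd - 60. Reaching 234 requires valve_cmd = 98/11, not an integer.

set setpoint = 0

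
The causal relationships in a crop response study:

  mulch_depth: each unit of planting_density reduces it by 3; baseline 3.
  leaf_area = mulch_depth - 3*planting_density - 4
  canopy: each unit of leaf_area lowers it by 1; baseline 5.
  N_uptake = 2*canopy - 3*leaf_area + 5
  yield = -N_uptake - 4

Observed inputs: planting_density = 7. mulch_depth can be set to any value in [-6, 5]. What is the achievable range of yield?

Intervening on mulch_depth fixes its value directly, overriding its dependence on planting_density.
Substituting into the leaf_area equation gives leaf_area = mulch_depth - 25.
Substituting into the canopy equation gives canopy = -mulch_depth + 30.
Substituting into the N_uptake equation gives N_uptake = -5*mulch_depth + 140.
So yield = 5*mulch_depth - 144.
Linear in mulch_depth, so extremes are at the endpoints: mulch_depth = -6 gives yield = -174; mulch_depth = 5 gives yield = -119.

-174 to -119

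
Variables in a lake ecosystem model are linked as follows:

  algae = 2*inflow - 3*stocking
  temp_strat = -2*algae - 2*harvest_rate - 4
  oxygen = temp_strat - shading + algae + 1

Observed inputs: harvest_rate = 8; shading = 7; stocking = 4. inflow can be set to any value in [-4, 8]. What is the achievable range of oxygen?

Substituting into the algae equation gives algae = 2*inflow - 12.
Substituting into the temp_strat equation gives temp_strat = -4*inflow + 4.
Substituting into the oxygen equation gives oxygen = -2*inflow - 14.
Linear in inflow, so extremes are at the endpoints: inflow = -4 gives oxygen = -6; inflow = 8 gives oxygen = -30.

-30 to -6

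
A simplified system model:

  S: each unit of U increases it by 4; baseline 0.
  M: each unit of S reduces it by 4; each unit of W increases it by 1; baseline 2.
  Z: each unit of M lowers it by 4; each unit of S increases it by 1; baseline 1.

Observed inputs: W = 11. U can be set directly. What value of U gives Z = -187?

U = -2

Substituting into the M equation gives M = -16*U + 13.
Z becomes 68*U - 51.
Solve 68*U - 51 = -187: U = (-187 + 51) / 68 = -2.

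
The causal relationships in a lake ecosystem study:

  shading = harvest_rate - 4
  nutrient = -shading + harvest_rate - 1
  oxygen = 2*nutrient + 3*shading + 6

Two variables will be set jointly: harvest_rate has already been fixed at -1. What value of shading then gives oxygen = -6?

shading = -8

With harvest_rate held at -1:
Intervening on shading fixes its value directly, overriding its dependence on harvest_rate.
Substituting into the nutrient equation gives nutrient = -shading - 2.
oxygen becomes shading + 2.
Solve shading + 2 = -6: shading = (-6 - 2) / 1 = -8.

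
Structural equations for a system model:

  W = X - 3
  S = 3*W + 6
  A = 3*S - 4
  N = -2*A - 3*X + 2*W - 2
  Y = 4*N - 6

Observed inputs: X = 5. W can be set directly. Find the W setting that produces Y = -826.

Intervening on W fixes its value directly, overriding its dependence on X.
Substituting into the A equation gives A = 9*W + 14.
N becomes -16*W - 45.
This gives Y = -64*W - 186.
Solve -64*W - 186 = -826: W = (-826 + 186) / -64 = 10.

W = 10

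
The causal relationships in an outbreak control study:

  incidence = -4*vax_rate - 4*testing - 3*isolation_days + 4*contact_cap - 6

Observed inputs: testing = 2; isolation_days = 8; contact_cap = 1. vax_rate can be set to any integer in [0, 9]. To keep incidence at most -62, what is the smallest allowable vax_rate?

vax_rate = 7

Substituting into the incidence equation gives incidence = -4*vax_rate - 34.
Require -4*vax_rate - 34 ≤ -62, so vax_rate ≥ 7.
The smallest integer in [0, 9] satisfying this is 7.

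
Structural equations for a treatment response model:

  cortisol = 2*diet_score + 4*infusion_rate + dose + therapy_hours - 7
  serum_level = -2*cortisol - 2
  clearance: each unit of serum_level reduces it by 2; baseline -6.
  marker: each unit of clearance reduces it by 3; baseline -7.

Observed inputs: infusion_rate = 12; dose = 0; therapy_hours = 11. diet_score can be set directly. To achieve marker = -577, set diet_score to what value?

diet_score = -2

Substituting into the cortisol equation gives cortisol = 2*diet_score + 52.
This gives serum_level = -4*diet_score - 106.
clearance becomes 8*diet_score + 206.
Substituting into the marker equation gives marker = -24*diet_score - 625.
Solve -24*diet_score - 625 = -577: diet_score = (-577 + 625) / -24 = -2.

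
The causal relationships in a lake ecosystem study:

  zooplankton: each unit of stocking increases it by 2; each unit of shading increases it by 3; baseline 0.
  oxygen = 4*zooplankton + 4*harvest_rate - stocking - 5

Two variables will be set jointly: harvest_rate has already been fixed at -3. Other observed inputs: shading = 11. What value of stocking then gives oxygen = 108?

With harvest_rate held at -3:
Substituting into the zooplankton equation gives zooplankton = 2*stocking + 33.
This gives oxygen = 7*stocking + 115.
Solve 7*stocking + 115 = 108: stocking = (108 - 115) / 7 = -1.

stocking = -1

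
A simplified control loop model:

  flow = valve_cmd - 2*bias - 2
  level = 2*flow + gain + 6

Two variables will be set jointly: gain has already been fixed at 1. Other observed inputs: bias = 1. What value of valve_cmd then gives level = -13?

valve_cmd = -6

With gain held at 1:
Substituting into the flow equation gives flow = valve_cmd - 4.
Substituting into the level equation gives level = 2*valve_cmd - 1.
Solve 2*valve_cmd - 1 = -13: valve_cmd = (-13 + 1) / 2 = -6.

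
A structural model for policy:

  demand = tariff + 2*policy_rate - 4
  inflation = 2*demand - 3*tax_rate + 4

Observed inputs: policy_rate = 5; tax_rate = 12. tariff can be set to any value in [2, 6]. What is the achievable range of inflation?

-16 to -8

Substituting into the demand equation gives demand = tariff + 6.
Substituting into the inflation equation gives inflation = 2*tariff - 20.
Linear in tariff, so extremes are at the endpoints: tariff = 2 gives inflation = -16; tariff = 6 gives inflation = -8.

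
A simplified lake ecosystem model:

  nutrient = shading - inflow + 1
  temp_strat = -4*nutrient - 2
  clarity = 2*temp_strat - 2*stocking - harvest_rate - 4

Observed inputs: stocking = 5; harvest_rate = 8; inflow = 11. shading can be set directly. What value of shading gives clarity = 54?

shading = 0

Substituting into the nutrient equation gives nutrient = shading - 10.
This gives temp_strat = -4*shading + 38.
This gives clarity = -8*shading + 54.
Solve -8*shading + 54 = 54: shading = (54 - 54) / -8 = 0.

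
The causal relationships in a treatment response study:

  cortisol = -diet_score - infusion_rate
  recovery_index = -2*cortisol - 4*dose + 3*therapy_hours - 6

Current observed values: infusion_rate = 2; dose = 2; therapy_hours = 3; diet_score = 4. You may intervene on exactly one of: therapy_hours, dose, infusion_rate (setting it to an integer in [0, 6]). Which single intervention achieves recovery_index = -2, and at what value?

set therapy_hours = 0

Intervening on therapy_hours: with other inputs at their observed values, recovery_index = 3*therapy_hours - 2. Solving for -2 gives therapy_hours = 0, within [0, 6].
Intervening on dose: recovery_index = -4*dose + 15. Reaching -2 requires dose = 17/4, not an integer.
Intervening on infusion_rate: recovery_index = 2*infusion_rate + 3. Reaching -2 requires infusion_rate = -5/2, not an integer.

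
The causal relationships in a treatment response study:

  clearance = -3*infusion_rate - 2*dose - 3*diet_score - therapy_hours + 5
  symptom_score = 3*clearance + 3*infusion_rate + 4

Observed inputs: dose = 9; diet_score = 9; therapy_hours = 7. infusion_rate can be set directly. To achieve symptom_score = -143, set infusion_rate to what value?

infusion_rate = 1

Substituting into the clearance equation gives clearance = -3*infusion_rate - 47.
Substituting into the symptom_score equation gives symptom_score = -6*infusion_rate - 137.
Solve -6*infusion_rate - 137 = -143: infusion_rate = (-143 + 137) / -6 = 1.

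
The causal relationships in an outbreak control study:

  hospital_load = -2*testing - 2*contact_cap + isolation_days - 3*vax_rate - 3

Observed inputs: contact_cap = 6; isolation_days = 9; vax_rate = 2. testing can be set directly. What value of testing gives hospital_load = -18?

testing = 3

Substituting into the hospital_load equation gives hospital_load = -2*testing - 12.
Solve -2*testing - 12 = -18: testing = (-18 + 12) / -2 = 3.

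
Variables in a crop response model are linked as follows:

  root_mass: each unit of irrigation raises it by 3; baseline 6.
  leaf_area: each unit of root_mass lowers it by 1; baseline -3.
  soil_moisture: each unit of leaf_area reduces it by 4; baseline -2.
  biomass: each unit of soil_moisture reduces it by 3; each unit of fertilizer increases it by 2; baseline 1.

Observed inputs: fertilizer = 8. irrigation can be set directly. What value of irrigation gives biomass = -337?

irrigation = 7

Substituting into the leaf_area equation gives leaf_area = -3*irrigation - 9.
So soil_moisture = 12*irrigation + 34.
So biomass = -36*irrigation - 85.
Solve -36*irrigation - 85 = -337: irrigation = (-337 + 85) / -36 = 7.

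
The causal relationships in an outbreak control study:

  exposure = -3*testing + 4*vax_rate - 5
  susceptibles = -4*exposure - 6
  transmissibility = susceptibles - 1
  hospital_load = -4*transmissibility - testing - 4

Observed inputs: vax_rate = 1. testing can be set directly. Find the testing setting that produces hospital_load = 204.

testing = -4

Substituting into the exposure equation gives exposure = -3*testing - 1.
susceptibles becomes 12*testing - 2.
Substituting into the transmissibility equation gives transmissibility = 12*testing - 3.
This gives hospital_load = -49*testing + 8.
Solve -49*testing + 8 = 204: testing = (204 - 8) / -49 = -4.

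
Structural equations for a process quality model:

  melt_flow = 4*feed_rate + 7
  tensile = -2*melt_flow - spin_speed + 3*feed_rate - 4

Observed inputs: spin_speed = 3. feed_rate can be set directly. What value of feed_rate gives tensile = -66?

feed_rate = 9

Substituting into the tensile equation gives tensile = -5*feed_rate - 21.
Solve -5*feed_rate - 21 = -66: feed_rate = (-66 + 21) / -5 = 9.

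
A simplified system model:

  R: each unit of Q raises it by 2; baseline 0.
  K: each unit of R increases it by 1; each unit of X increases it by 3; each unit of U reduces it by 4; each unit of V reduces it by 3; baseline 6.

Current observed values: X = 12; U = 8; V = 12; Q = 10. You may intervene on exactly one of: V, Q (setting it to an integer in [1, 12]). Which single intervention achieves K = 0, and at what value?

set V = 10

Intervening on V: with other inputs at their observed values, K = -3*V + 30. Solving for 0 gives V = 10, within [1, 12].
Intervening on Q: K = 2*Q - 26. Reaching 0 requires Q = 13, outside [1, 12].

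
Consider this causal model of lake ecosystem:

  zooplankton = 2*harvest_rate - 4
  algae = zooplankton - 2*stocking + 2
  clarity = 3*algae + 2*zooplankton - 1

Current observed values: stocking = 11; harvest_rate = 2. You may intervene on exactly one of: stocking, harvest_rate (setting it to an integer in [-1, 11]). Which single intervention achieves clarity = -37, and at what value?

Intervening on stocking: with other inputs at their observed values, clarity = -6*stocking + 5. Solving for -37 gives stocking = 7, within [-1, 11].
Intervening on harvest_rate: clarity = 10*harvest_rate - 81. Reaching -37 requires harvest_rate = 22/5, not an integer.

set stocking = 7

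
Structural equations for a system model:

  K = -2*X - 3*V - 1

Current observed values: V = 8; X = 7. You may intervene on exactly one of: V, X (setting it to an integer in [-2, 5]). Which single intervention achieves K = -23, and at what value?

set X = -1

Intervening on V: K = -3*V - 15. Reaching -23 requires V = 8/3, not an integer.
Intervening on X: with other inputs at their observed values, K = -2*X - 25. Solving for -23 gives X = -1, within [-2, 5].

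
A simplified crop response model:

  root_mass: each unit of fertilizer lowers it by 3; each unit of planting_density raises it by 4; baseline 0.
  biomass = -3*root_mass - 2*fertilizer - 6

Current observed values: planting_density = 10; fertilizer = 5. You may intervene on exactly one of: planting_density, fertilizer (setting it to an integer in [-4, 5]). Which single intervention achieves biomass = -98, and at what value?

Intervening on planting_density: biomass = -12*planting_density + 29. Reaching -98 requires planting_density = 127/12, not an integer.
Intervening on fertilizer: with other inputs at their observed values, biomass = 7*fertilizer - 126. Solving for -98 gives fertilizer = 4, within [-4, 5].

set fertilizer = 4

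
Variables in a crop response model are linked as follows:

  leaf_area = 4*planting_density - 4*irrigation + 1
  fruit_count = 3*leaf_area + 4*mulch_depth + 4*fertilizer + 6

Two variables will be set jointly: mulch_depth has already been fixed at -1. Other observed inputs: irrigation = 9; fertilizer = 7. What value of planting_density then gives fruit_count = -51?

With mulch_depth held at -1:
Substituting into the leaf_area equation gives leaf_area = 4*planting_density - 35.
Substituting into the fruit_count equation gives fruit_count = 12*planting_density - 75.
Solve 12*planting_density - 75 = -51: planting_density = (-51 + 75) / 12 = 2.

planting_density = 2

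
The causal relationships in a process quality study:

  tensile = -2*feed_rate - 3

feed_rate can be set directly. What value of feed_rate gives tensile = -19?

Solve -2*feed_rate - 3 = -19: feed_rate = (-19 + 3) / -2 = 8.

feed_rate = 8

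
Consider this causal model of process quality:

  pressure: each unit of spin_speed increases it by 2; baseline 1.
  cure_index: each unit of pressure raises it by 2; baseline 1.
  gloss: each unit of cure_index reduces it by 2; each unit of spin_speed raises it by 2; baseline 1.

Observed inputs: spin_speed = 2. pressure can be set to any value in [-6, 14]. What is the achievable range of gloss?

Intervening on pressure fixes its value directly, overriding its dependence on spin_speed.
Substituting into the gloss equation gives gloss = -4*pressure + 3.
Linear in pressure, so extremes are at the endpoints: pressure = -6 gives gloss = 27; pressure = 14 gives gloss = -53.

-53 to 27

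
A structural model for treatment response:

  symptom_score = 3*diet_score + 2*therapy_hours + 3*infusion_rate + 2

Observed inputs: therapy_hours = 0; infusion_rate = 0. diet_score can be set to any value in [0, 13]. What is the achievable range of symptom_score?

Substituting into the symptom_score equation gives symptom_score = 3*diet_score + 2.
Linear in diet_score, so extremes are at the endpoints: diet_score = 0 gives symptom_score = 2; diet_score = 13 gives symptom_score = 41.

2 to 41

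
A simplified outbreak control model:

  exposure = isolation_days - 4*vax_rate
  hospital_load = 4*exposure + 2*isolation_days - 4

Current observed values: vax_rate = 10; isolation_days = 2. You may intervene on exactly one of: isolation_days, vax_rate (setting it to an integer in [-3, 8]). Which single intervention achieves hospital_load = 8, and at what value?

Intervening on isolation_days: hospital_load = 6*isolation_days - 164. Reaching 8 requires isolation_days = 86/3, not an integer.
Intervening on vax_rate: with other inputs at their observed values, hospital_load = -16*vax_rate + 8. Solving for 8 gives vax_rate = 0, within [-3, 8].

set vax_rate = 0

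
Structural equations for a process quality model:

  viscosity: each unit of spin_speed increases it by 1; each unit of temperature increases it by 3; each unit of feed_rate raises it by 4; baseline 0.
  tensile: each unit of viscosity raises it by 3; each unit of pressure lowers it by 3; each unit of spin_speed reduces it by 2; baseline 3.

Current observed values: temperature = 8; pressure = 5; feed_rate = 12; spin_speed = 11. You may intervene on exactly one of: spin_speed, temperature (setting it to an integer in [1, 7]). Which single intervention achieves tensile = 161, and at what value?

set temperature = 2

Intervening on spin_speed: tensile = spin_speed + 204. Reaching 161 requires spin_speed = -43, outside [1, 7].
Intervening on temperature: with other inputs at their observed values, tensile = 9*temperature + 143. Solving for 161 gives temperature = 2, within [1, 7].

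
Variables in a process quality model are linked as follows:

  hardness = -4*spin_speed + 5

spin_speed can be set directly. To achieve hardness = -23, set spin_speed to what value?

Solve -4*spin_speed + 5 = -23: spin_speed = (-23 - 5) / -4 = 7.

spin_speed = 7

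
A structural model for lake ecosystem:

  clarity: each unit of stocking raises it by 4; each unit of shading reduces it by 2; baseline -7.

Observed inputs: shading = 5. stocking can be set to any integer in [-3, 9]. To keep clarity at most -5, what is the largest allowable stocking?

Substituting into the clarity equation gives clarity = 4*stocking - 17.
Require 4*stocking - 17 ≤ -5, so stocking ≤ 3.
The largest integer in [-3, 9] satisfying this is 3.

stocking = 3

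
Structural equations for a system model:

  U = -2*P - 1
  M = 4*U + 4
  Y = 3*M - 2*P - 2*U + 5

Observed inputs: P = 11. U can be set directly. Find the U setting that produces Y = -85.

Intervening on U fixes its value directly, overriding its dependence on P.
Substituting into the Y equation gives Y = 10*U - 5.
Solve 10*U - 5 = -85: U = (-85 + 5) / 10 = -8.

U = -8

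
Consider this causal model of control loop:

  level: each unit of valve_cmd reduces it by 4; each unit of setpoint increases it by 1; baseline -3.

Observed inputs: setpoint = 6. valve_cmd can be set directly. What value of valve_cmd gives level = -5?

Substituting into the level equation gives level = -4*valve_cmd + 3.
Solve -4*valve_cmd + 3 = -5: valve_cmd = (-5 - 3) / -4 = 2.

valve_cmd = 2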